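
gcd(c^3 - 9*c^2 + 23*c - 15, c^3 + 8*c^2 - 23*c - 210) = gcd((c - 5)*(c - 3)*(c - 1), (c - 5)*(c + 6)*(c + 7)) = c - 5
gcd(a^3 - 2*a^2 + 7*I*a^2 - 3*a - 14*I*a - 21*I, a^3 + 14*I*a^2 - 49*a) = a + 7*I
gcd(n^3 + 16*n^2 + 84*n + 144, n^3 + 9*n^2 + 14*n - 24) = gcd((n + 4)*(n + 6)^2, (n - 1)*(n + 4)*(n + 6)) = n^2 + 10*n + 24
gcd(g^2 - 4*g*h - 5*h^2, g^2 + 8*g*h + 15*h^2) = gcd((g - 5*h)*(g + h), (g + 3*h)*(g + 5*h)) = 1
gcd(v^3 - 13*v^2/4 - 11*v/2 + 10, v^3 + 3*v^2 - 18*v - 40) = v^2 - 2*v - 8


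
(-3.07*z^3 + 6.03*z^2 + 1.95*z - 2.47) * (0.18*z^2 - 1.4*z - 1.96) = -0.5526*z^5 + 5.3834*z^4 - 2.0738*z^3 - 14.9934*z^2 - 0.364*z + 4.8412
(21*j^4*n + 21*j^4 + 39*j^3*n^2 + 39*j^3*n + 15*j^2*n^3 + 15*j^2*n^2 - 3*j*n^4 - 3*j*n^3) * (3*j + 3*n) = 63*j^5*n + 63*j^5 + 180*j^4*n^2 + 180*j^4*n + 162*j^3*n^3 + 162*j^3*n^2 + 36*j^2*n^4 + 36*j^2*n^3 - 9*j*n^5 - 9*j*n^4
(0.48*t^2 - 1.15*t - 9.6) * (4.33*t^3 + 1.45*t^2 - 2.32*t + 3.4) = 2.0784*t^5 - 4.2835*t^4 - 44.3491*t^3 - 9.62*t^2 + 18.362*t - 32.64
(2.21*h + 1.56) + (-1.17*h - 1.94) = 1.04*h - 0.38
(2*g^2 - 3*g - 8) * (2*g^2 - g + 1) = 4*g^4 - 8*g^3 - 11*g^2 + 5*g - 8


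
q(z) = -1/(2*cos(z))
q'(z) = -sin(z)/(2*cos(z)^2)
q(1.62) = 10.17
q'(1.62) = -206.44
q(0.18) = -0.51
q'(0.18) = -0.09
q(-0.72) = -0.67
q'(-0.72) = 0.58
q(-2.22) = 0.83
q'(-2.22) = 1.09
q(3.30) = 0.51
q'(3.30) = 0.08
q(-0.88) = -0.78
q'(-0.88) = 0.95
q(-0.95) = -0.86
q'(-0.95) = 1.20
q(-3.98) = 0.75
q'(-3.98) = -0.83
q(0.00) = -0.50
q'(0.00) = 0.00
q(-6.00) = -0.52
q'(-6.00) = -0.15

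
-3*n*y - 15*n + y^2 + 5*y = (-3*n + y)*(y + 5)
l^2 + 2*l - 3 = (l - 1)*(l + 3)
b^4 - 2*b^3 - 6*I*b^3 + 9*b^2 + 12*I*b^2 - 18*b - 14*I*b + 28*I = (b - 2)*(b - 7*I)*(b - I)*(b + 2*I)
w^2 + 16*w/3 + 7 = (w + 7/3)*(w + 3)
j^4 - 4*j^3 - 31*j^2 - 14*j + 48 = (j - 8)*(j - 1)*(j + 2)*(j + 3)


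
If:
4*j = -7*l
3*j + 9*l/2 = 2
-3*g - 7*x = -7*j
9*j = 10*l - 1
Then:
No Solution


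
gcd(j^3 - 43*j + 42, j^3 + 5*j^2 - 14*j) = j + 7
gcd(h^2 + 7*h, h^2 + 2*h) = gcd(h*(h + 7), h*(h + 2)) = h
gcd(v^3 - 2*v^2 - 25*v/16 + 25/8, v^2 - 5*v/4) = v - 5/4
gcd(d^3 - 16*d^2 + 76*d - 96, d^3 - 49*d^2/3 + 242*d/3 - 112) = d^2 - 14*d + 48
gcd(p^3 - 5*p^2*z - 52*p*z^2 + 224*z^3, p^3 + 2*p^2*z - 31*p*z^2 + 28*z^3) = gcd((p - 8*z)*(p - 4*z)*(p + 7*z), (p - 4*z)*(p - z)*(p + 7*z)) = -p^2 - 3*p*z + 28*z^2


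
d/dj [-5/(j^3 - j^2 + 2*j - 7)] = 5*(3*j^2 - 2*j + 2)/(j^3 - j^2 + 2*j - 7)^2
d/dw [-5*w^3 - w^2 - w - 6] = -15*w^2 - 2*w - 1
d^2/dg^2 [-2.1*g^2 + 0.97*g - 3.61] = -4.20000000000000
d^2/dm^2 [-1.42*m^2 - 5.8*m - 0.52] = -2.84000000000000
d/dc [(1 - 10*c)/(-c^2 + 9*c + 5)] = (-10*c^2 + 2*c - 59)/(c^4 - 18*c^3 + 71*c^2 + 90*c + 25)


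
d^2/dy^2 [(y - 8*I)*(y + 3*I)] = 2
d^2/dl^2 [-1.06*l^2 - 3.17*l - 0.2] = -2.12000000000000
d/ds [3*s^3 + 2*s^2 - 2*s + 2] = 9*s^2 + 4*s - 2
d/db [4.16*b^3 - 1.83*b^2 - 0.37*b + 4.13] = 12.48*b^2 - 3.66*b - 0.37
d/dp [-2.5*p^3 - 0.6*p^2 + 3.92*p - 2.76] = -7.5*p^2 - 1.2*p + 3.92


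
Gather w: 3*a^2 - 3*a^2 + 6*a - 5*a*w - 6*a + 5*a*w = 0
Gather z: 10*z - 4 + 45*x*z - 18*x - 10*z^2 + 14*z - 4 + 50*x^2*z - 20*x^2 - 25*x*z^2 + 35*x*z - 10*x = -20*x^2 - 28*x + z^2*(-25*x - 10) + z*(50*x^2 + 80*x + 24) - 8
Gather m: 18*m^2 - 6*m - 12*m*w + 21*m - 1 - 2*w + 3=18*m^2 + m*(15 - 12*w) - 2*w + 2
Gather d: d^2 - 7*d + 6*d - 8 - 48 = d^2 - d - 56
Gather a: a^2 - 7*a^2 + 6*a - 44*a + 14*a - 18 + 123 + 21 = -6*a^2 - 24*a + 126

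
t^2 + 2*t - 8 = (t - 2)*(t + 4)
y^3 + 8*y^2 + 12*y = y*(y + 2)*(y + 6)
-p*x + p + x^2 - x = (-p + x)*(x - 1)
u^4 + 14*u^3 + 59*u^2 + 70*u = u*(u + 2)*(u + 5)*(u + 7)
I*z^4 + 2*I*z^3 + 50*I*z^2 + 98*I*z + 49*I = (z + 1)*(z - 7*I)*(z + 7*I)*(I*z + I)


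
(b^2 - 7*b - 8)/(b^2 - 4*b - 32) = (b + 1)/(b + 4)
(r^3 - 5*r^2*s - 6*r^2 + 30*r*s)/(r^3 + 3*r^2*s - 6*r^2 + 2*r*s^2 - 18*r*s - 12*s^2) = r*(r - 5*s)/(r^2 + 3*r*s + 2*s^2)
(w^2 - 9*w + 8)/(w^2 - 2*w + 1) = (w - 8)/(w - 1)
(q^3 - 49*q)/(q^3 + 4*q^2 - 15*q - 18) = q*(q^2 - 49)/(q^3 + 4*q^2 - 15*q - 18)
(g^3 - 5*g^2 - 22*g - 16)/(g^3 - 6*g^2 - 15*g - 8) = (g + 2)/(g + 1)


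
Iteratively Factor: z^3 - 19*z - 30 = (z + 2)*(z^2 - 2*z - 15) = (z - 5)*(z + 2)*(z + 3)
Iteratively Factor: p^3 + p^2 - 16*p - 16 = (p - 4)*(p^2 + 5*p + 4) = (p - 4)*(p + 1)*(p + 4)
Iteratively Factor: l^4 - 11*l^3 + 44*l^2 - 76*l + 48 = (l - 3)*(l^3 - 8*l^2 + 20*l - 16) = (l - 3)*(l - 2)*(l^2 - 6*l + 8) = (l - 4)*(l - 3)*(l - 2)*(l - 2)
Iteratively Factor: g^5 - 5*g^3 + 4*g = (g + 2)*(g^4 - 2*g^3 - g^2 + 2*g) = g*(g + 2)*(g^3 - 2*g^2 - g + 2) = g*(g - 1)*(g + 2)*(g^2 - g - 2) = g*(g - 1)*(g + 1)*(g + 2)*(g - 2)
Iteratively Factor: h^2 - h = (h)*(h - 1)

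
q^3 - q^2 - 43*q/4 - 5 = (q - 4)*(q + 1/2)*(q + 5/2)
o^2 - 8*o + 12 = (o - 6)*(o - 2)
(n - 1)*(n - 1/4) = n^2 - 5*n/4 + 1/4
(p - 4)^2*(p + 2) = p^3 - 6*p^2 + 32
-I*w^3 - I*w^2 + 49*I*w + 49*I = (w - 7)*(w + 7)*(-I*w - I)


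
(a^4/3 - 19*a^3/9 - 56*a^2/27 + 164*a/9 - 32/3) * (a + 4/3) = a^5/3 - 5*a^4/3 - 44*a^3/9 + 1252*a^2/81 + 368*a/27 - 128/9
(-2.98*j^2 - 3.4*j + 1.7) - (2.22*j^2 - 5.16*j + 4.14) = -5.2*j^2 + 1.76*j - 2.44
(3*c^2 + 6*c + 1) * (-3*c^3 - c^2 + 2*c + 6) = -9*c^5 - 21*c^4 - 3*c^3 + 29*c^2 + 38*c + 6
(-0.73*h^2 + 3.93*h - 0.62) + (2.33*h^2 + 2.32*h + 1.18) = 1.6*h^2 + 6.25*h + 0.56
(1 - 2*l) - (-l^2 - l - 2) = l^2 - l + 3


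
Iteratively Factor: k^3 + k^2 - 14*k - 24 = (k - 4)*(k^2 + 5*k + 6) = (k - 4)*(k + 3)*(k + 2)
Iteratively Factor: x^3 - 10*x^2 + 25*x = (x - 5)*(x^2 - 5*x) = x*(x - 5)*(x - 5)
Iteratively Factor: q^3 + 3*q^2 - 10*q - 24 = (q + 2)*(q^2 + q - 12) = (q + 2)*(q + 4)*(q - 3)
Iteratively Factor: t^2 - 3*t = (t - 3)*(t)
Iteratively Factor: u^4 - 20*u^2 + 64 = (u + 2)*(u^3 - 2*u^2 - 16*u + 32) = (u - 4)*(u + 2)*(u^2 + 2*u - 8) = (u - 4)*(u - 2)*(u + 2)*(u + 4)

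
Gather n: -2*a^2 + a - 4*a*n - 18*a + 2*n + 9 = -2*a^2 - 17*a + n*(2 - 4*a) + 9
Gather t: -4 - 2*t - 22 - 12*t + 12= -14*t - 14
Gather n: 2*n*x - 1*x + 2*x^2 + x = 2*n*x + 2*x^2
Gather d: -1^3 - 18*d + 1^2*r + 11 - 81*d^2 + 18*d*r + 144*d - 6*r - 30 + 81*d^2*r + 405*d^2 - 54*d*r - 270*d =d^2*(81*r + 324) + d*(-36*r - 144) - 5*r - 20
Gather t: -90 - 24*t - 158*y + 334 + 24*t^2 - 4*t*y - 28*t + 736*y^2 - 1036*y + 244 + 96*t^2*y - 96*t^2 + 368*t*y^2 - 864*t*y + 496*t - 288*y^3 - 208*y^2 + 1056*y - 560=t^2*(96*y - 72) + t*(368*y^2 - 868*y + 444) - 288*y^3 + 528*y^2 - 138*y - 72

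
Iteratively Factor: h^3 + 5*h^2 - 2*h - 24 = (h + 4)*(h^2 + h - 6) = (h + 3)*(h + 4)*(h - 2)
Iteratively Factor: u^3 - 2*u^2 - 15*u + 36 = (u - 3)*(u^2 + u - 12) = (u - 3)^2*(u + 4)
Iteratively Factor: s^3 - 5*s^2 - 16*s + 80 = (s - 5)*(s^2 - 16) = (s - 5)*(s - 4)*(s + 4)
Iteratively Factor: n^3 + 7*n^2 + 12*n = (n)*(n^2 + 7*n + 12) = n*(n + 4)*(n + 3)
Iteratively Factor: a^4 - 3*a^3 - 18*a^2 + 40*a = (a - 2)*(a^3 - a^2 - 20*a) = (a - 2)*(a + 4)*(a^2 - 5*a) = a*(a - 2)*(a + 4)*(a - 5)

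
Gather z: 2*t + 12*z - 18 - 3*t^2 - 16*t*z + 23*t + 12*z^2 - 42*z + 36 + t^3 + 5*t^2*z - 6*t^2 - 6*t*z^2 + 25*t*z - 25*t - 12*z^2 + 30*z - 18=t^3 - 9*t^2 - 6*t*z^2 + z*(5*t^2 + 9*t)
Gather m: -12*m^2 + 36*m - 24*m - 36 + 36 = -12*m^2 + 12*m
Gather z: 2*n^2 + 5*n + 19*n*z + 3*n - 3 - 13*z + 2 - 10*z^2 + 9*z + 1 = 2*n^2 + 8*n - 10*z^2 + z*(19*n - 4)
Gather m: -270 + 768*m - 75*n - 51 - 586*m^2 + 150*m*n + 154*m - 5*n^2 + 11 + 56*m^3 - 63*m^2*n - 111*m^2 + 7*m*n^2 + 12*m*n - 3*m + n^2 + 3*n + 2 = 56*m^3 + m^2*(-63*n - 697) + m*(7*n^2 + 162*n + 919) - 4*n^2 - 72*n - 308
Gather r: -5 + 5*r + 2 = 5*r - 3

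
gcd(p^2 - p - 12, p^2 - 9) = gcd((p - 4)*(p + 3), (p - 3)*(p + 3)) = p + 3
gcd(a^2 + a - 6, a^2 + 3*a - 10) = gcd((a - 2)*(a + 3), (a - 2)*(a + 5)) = a - 2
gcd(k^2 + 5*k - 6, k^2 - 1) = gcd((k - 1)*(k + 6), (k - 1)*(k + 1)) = k - 1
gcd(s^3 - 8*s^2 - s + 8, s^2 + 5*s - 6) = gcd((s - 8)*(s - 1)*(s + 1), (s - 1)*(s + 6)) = s - 1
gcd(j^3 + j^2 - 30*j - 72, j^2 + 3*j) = j + 3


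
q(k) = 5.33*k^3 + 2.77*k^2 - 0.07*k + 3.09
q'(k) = 15.99*k^2 + 5.54*k - 0.07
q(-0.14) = 3.14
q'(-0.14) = -0.53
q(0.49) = 4.35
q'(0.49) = 6.48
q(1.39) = 22.66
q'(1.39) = 38.52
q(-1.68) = -14.25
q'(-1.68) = 35.75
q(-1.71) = -15.34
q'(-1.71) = 37.21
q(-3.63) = -215.10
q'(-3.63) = 190.52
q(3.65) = 298.92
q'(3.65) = 233.18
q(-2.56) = -68.00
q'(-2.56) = 90.54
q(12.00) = 9611.37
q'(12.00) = 2368.97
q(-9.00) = -3657.48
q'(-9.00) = 1245.26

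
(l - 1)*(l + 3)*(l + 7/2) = l^3 + 11*l^2/2 + 4*l - 21/2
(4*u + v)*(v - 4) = 4*u*v - 16*u + v^2 - 4*v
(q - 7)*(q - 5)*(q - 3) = q^3 - 15*q^2 + 71*q - 105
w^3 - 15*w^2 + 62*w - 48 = (w - 8)*(w - 6)*(w - 1)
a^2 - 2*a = a*(a - 2)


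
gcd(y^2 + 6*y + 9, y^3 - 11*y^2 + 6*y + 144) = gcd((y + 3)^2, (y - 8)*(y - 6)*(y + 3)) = y + 3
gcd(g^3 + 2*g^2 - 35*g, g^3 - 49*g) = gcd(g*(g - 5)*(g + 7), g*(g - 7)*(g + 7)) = g^2 + 7*g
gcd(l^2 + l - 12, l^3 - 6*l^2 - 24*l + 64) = l + 4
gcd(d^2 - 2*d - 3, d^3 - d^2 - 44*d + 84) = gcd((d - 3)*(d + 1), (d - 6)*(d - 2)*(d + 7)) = 1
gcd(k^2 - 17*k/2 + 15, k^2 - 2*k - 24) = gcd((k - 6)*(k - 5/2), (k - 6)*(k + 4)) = k - 6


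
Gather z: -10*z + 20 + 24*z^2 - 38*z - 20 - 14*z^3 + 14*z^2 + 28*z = -14*z^3 + 38*z^2 - 20*z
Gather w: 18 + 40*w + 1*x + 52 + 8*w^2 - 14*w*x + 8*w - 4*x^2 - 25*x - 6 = 8*w^2 + w*(48 - 14*x) - 4*x^2 - 24*x + 64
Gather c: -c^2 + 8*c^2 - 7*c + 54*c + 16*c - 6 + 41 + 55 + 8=7*c^2 + 63*c + 98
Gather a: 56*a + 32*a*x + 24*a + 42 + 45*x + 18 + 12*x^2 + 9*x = a*(32*x + 80) + 12*x^2 + 54*x + 60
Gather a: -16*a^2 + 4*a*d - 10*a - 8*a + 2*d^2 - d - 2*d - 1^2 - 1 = -16*a^2 + a*(4*d - 18) + 2*d^2 - 3*d - 2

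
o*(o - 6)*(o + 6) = o^3 - 36*o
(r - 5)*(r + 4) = r^2 - r - 20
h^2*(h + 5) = h^3 + 5*h^2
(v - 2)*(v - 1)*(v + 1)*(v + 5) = v^4 + 3*v^3 - 11*v^2 - 3*v + 10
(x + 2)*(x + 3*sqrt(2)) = x^2 + 2*x + 3*sqrt(2)*x + 6*sqrt(2)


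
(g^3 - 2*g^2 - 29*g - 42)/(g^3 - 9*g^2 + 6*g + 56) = (g + 3)/(g - 4)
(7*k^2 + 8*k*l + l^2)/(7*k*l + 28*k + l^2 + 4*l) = (k + l)/(l + 4)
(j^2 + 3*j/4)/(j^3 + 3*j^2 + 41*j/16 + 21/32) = 8*j/(8*j^2 + 18*j + 7)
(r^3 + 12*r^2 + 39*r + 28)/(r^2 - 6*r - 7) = (r^2 + 11*r + 28)/(r - 7)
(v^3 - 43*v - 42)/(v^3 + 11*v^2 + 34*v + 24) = (v - 7)/(v + 4)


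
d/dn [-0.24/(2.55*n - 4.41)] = 0.612/(2.55*n - 4.41)^2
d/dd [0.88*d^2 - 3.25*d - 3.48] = 1.76*d - 3.25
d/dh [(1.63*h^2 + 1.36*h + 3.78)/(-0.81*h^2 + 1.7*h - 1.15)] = (3.8726*h^2 + 2.3746*h - 7.99)/(0.6561*h^4 - 2.754*h^3 + 4.753*h^2 - 3.91*h + 1.3225)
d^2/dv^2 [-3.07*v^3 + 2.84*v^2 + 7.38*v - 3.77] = 5.68 - 18.42*v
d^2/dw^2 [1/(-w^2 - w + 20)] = 2*(w^2 + w - (2*w + 1)^2 - 20)/(w^2 + w - 20)^3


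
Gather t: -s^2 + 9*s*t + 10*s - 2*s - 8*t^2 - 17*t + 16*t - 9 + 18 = -s^2 + 8*s - 8*t^2 + t*(9*s - 1) + 9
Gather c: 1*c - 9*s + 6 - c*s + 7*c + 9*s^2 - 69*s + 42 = c*(8 - s) + 9*s^2 - 78*s + 48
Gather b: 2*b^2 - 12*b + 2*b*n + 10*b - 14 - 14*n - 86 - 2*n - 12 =2*b^2 + b*(2*n - 2) - 16*n - 112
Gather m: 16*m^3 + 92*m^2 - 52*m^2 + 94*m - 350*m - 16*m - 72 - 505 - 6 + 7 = 16*m^3 + 40*m^2 - 272*m - 576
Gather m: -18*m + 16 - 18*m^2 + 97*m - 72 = -18*m^2 + 79*m - 56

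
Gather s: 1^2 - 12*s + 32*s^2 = 32*s^2 - 12*s + 1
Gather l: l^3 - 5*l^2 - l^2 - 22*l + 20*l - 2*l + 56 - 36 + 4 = l^3 - 6*l^2 - 4*l + 24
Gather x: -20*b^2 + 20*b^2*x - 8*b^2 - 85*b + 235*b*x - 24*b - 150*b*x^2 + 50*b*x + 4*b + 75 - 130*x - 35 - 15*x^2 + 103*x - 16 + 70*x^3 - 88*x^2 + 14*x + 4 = -28*b^2 - 105*b + 70*x^3 + x^2*(-150*b - 103) + x*(20*b^2 + 285*b - 13) + 28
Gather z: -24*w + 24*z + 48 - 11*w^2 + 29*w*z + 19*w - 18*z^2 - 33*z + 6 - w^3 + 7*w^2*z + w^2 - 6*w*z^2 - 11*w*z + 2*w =-w^3 - 10*w^2 - 3*w + z^2*(-6*w - 18) + z*(7*w^2 + 18*w - 9) + 54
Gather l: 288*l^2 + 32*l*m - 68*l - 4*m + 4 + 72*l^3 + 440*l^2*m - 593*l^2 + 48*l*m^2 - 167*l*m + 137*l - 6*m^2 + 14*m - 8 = 72*l^3 + l^2*(440*m - 305) + l*(48*m^2 - 135*m + 69) - 6*m^2 + 10*m - 4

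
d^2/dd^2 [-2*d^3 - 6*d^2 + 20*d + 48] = -12*d - 12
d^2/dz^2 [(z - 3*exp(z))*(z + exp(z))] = -2*z*exp(z) - 12*exp(2*z) - 4*exp(z) + 2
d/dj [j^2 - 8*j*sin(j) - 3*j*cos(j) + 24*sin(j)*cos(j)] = 3*j*sin(j) - 8*j*cos(j) + 2*j - 8*sin(j) - 3*cos(j) + 24*cos(2*j)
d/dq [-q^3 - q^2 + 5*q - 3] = -3*q^2 - 2*q + 5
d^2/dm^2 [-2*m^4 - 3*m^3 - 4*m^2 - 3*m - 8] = -24*m^2 - 18*m - 8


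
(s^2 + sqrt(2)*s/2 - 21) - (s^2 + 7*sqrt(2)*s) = -13*sqrt(2)*s/2 - 21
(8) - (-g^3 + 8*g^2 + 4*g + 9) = g^3 - 8*g^2 - 4*g - 1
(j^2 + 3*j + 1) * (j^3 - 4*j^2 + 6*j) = j^5 - j^4 - 5*j^3 + 14*j^2 + 6*j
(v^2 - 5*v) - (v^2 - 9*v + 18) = 4*v - 18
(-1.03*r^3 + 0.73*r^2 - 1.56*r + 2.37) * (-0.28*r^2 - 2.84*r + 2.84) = 0.2884*r^5 + 2.7208*r^4 - 4.5616*r^3 + 5.84*r^2 - 11.1612*r + 6.7308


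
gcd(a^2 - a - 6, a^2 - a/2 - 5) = a + 2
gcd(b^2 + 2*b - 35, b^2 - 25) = b - 5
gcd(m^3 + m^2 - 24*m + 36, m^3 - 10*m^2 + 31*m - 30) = m^2 - 5*m + 6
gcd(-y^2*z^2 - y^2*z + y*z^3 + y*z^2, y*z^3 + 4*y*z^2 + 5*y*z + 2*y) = y*z + y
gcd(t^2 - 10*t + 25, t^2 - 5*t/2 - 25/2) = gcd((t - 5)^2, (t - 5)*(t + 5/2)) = t - 5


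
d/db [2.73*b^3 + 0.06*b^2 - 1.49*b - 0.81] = 8.19*b^2 + 0.12*b - 1.49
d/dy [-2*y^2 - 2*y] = -4*y - 2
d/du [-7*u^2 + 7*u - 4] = 7 - 14*u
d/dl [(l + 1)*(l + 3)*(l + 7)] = 3*l^2 + 22*l + 31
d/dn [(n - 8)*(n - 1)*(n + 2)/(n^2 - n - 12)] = (n^4 - 2*n^3 - 19*n^2 + 136*n + 136)/(n^4 - 2*n^3 - 23*n^2 + 24*n + 144)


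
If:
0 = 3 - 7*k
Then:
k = 3/7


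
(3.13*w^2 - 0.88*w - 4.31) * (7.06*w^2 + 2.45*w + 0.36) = 22.0978*w^4 + 1.4557*w^3 - 31.4578*w^2 - 10.8763*w - 1.5516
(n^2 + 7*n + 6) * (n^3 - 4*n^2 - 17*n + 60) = n^5 + 3*n^4 - 39*n^3 - 83*n^2 + 318*n + 360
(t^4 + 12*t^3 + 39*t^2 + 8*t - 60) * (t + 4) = t^5 + 16*t^4 + 87*t^3 + 164*t^2 - 28*t - 240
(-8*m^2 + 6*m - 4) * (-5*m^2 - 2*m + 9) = 40*m^4 - 14*m^3 - 64*m^2 + 62*m - 36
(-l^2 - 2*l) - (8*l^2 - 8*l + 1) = -9*l^2 + 6*l - 1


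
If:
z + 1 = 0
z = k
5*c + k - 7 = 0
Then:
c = 8/5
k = -1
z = -1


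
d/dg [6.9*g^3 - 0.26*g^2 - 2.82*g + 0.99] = 20.7*g^2 - 0.52*g - 2.82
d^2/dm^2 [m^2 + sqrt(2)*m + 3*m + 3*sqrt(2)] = 2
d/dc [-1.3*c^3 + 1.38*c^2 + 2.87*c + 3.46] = -3.9*c^2 + 2.76*c + 2.87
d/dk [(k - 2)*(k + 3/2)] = 2*k - 1/2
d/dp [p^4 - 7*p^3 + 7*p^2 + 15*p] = 4*p^3 - 21*p^2 + 14*p + 15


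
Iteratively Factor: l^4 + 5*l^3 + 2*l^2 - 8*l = (l - 1)*(l^3 + 6*l^2 + 8*l) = l*(l - 1)*(l^2 + 6*l + 8) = l*(l - 1)*(l + 4)*(l + 2)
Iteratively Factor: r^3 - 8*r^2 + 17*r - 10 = (r - 2)*(r^2 - 6*r + 5) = (r - 2)*(r - 1)*(r - 5)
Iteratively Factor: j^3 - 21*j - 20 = (j - 5)*(j^2 + 5*j + 4) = (j - 5)*(j + 4)*(j + 1)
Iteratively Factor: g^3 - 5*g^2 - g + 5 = (g + 1)*(g^2 - 6*g + 5) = (g - 5)*(g + 1)*(g - 1)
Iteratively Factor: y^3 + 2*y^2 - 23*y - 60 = (y + 3)*(y^2 - y - 20) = (y + 3)*(y + 4)*(y - 5)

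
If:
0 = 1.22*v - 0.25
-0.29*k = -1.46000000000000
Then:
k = 5.03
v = 0.20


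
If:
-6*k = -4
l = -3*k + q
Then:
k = 2/3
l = q - 2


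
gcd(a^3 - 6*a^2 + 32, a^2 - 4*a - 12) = a + 2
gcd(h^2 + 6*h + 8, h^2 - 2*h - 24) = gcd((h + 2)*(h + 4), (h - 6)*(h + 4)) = h + 4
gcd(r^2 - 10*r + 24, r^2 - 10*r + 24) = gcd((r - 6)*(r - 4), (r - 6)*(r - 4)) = r^2 - 10*r + 24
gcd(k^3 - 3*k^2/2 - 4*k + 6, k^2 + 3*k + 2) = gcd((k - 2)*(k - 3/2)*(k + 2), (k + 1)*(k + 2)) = k + 2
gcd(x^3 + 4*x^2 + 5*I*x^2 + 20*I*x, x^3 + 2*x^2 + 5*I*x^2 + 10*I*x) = x^2 + 5*I*x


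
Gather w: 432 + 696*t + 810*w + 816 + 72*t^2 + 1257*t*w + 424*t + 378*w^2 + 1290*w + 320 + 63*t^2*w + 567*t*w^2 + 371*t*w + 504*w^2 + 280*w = 72*t^2 + 1120*t + w^2*(567*t + 882) + w*(63*t^2 + 1628*t + 2380) + 1568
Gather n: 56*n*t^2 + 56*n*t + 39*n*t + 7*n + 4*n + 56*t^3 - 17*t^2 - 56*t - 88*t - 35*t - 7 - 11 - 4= n*(56*t^2 + 95*t + 11) + 56*t^3 - 17*t^2 - 179*t - 22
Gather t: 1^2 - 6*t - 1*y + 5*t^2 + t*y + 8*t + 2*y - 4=5*t^2 + t*(y + 2) + y - 3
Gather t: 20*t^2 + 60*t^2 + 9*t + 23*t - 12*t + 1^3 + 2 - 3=80*t^2 + 20*t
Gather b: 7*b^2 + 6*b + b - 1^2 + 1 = 7*b^2 + 7*b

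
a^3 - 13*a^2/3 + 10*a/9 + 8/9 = (a - 4)*(a - 2/3)*(a + 1/3)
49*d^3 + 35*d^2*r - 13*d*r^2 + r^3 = (-7*d + r)^2*(d + r)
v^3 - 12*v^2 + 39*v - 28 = (v - 7)*(v - 4)*(v - 1)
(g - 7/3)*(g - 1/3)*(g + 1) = g^3 - 5*g^2/3 - 17*g/9 + 7/9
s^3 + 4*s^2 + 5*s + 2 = (s + 1)^2*(s + 2)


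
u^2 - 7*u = u*(u - 7)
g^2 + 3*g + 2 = (g + 1)*(g + 2)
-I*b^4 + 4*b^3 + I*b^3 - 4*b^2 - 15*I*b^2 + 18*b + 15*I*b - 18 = (b - 3*I)*(b + I)*(b + 6*I)*(-I*b + I)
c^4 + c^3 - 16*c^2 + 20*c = c*(c - 2)^2*(c + 5)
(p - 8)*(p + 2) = p^2 - 6*p - 16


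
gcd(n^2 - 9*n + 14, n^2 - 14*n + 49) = n - 7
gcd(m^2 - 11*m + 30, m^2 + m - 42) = m - 6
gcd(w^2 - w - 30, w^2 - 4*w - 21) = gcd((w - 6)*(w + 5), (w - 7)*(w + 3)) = 1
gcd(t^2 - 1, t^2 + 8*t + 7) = t + 1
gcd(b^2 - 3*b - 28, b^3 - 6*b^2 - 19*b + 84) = b^2 - 3*b - 28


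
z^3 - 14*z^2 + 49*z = z*(z - 7)^2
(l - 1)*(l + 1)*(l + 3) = l^3 + 3*l^2 - l - 3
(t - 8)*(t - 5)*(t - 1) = t^3 - 14*t^2 + 53*t - 40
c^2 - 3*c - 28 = (c - 7)*(c + 4)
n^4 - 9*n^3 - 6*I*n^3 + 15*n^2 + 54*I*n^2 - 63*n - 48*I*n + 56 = (n - 8)*(n - 7*I)*(-I*n + 1)*(I*n - I)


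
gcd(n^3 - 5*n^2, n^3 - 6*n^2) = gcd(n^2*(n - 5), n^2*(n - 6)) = n^2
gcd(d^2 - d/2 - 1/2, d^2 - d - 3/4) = d + 1/2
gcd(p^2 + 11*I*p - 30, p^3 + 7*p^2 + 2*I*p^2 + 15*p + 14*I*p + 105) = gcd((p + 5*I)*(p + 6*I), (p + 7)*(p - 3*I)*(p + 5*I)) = p + 5*I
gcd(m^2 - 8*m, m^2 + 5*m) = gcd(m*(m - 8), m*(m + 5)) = m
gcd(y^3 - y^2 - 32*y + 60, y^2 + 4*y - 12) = y^2 + 4*y - 12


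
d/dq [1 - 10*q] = -10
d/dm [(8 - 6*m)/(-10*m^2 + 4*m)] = (-15*m^2 + 40*m - 8)/(m^2*(25*m^2 - 20*m + 4))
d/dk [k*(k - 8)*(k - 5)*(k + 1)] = 4*k^3 - 36*k^2 + 54*k + 40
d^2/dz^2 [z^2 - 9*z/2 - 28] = 2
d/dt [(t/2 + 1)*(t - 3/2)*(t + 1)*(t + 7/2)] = 2*t^3 + 15*t^2/2 + 11*t/4 - 47/8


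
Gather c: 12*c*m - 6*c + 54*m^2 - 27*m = c*(12*m - 6) + 54*m^2 - 27*m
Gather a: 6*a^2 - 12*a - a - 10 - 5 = 6*a^2 - 13*a - 15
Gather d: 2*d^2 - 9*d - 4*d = 2*d^2 - 13*d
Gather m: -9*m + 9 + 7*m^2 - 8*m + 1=7*m^2 - 17*m + 10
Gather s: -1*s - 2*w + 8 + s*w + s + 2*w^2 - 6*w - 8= s*w + 2*w^2 - 8*w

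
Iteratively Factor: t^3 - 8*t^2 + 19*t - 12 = (t - 1)*(t^2 - 7*t + 12) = (t - 4)*(t - 1)*(t - 3)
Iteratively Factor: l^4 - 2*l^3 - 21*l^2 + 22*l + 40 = (l - 5)*(l^3 + 3*l^2 - 6*l - 8) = (l - 5)*(l + 1)*(l^2 + 2*l - 8) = (l - 5)*(l + 1)*(l + 4)*(l - 2)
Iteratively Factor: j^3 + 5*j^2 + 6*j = (j + 2)*(j^2 + 3*j) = j*(j + 2)*(j + 3)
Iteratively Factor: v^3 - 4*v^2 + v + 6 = (v - 2)*(v^2 - 2*v - 3) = (v - 2)*(v + 1)*(v - 3)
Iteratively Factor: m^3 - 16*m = (m + 4)*(m^2 - 4*m) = m*(m + 4)*(m - 4)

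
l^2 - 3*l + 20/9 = (l - 5/3)*(l - 4/3)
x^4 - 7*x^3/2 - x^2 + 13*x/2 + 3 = (x - 3)*(x - 2)*(x + 1/2)*(x + 1)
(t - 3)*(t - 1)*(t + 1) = t^3 - 3*t^2 - t + 3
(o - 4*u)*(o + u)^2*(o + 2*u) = o^4 - 11*o^2*u^2 - 18*o*u^3 - 8*u^4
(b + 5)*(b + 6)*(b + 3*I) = b^3 + 11*b^2 + 3*I*b^2 + 30*b + 33*I*b + 90*I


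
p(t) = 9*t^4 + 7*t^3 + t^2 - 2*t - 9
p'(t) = 36*t^3 + 21*t^2 + 2*t - 2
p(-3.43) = 972.87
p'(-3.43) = -1214.53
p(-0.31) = -8.41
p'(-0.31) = -1.67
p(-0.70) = -7.35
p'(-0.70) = -5.46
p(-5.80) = 8855.30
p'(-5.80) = -6331.19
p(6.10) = 14066.13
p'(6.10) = 8962.93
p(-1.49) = 17.40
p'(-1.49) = -77.44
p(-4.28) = 2489.13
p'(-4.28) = -2448.37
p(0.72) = -4.89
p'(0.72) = 23.76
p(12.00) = 198831.00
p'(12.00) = 65254.00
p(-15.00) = 432246.00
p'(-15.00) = -116807.00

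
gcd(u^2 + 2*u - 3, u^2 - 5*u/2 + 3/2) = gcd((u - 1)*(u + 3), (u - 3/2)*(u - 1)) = u - 1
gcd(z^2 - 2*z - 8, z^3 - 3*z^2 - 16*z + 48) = z - 4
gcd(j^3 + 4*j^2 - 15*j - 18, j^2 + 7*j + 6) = j^2 + 7*j + 6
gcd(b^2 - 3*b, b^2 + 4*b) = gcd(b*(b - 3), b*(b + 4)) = b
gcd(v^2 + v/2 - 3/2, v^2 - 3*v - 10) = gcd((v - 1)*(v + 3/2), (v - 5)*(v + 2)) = 1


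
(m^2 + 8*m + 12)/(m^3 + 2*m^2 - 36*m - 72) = 1/(m - 6)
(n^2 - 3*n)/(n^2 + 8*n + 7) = n*(n - 3)/(n^2 + 8*n + 7)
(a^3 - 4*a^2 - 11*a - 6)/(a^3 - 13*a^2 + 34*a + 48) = (a + 1)/(a - 8)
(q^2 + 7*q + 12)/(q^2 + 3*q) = (q + 4)/q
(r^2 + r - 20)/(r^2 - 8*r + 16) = (r + 5)/(r - 4)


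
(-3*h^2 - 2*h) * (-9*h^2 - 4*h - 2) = 27*h^4 + 30*h^3 + 14*h^2 + 4*h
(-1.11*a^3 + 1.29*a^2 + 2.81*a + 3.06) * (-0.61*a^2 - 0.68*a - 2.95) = 0.6771*a^5 - 0.0320999999999999*a^4 + 0.683200000000001*a^3 - 7.5829*a^2 - 10.3703*a - 9.027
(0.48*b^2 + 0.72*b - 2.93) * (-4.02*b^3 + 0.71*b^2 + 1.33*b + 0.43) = -1.9296*b^5 - 2.5536*b^4 + 12.9282*b^3 - 0.9163*b^2 - 3.5873*b - 1.2599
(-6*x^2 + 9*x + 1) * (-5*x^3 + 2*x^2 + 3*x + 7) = 30*x^5 - 57*x^4 - 5*x^3 - 13*x^2 + 66*x + 7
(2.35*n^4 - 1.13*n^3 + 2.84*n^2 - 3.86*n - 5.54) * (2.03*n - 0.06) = 4.7705*n^5 - 2.4349*n^4 + 5.833*n^3 - 8.0062*n^2 - 11.0146*n + 0.3324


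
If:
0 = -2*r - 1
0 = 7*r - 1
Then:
No Solution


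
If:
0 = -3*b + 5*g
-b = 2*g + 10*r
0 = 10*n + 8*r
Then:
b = -50*r/11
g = -30*r/11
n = -4*r/5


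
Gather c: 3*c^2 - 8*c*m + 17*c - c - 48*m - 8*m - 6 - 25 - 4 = 3*c^2 + c*(16 - 8*m) - 56*m - 35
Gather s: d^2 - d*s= d^2 - d*s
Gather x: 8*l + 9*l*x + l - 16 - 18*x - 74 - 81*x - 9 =9*l + x*(9*l - 99) - 99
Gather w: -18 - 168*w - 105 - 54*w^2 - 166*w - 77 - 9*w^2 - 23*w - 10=-63*w^2 - 357*w - 210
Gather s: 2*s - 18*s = -16*s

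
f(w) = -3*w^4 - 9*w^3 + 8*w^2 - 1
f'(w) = -12*w^3 - 27*w^2 + 16*w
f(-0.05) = -0.98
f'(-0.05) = -0.87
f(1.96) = -82.31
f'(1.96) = -162.72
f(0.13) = -0.89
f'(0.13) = 1.60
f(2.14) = -115.48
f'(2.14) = -207.01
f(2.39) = -176.05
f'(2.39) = -279.81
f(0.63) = -0.55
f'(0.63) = -3.64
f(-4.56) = -278.40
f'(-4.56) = 503.44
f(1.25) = -13.40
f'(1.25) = -45.62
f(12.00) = -76609.00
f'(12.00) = -24432.00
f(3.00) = -415.00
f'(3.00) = -519.00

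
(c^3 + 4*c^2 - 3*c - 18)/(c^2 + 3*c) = c + 1 - 6/c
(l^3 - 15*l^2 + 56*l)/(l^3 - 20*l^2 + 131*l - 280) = l/(l - 5)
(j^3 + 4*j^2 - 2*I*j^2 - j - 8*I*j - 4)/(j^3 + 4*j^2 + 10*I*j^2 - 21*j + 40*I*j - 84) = (j^2 - 2*I*j - 1)/(j^2 + 10*I*j - 21)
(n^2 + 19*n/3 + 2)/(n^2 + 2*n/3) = (3*n^2 + 19*n + 6)/(n*(3*n + 2))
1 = 1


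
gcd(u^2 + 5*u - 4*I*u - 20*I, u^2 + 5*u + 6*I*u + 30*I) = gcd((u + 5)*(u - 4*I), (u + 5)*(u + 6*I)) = u + 5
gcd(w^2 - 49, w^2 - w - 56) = w + 7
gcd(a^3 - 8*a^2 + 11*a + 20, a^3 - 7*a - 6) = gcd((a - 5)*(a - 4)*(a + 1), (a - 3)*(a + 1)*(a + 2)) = a + 1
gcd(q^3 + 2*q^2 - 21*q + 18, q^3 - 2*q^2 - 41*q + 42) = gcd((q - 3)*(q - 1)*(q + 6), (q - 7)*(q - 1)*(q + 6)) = q^2 + 5*q - 6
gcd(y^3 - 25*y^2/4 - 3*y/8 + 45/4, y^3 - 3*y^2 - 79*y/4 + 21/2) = y - 6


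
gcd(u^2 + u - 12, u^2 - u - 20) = u + 4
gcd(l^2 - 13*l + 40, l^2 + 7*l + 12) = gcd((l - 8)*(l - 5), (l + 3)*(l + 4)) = 1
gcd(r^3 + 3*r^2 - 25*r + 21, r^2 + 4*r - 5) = r - 1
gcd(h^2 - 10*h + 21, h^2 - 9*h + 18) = h - 3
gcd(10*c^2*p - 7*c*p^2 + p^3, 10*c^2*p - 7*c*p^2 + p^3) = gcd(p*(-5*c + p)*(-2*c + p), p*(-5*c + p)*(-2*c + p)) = 10*c^2*p - 7*c*p^2 + p^3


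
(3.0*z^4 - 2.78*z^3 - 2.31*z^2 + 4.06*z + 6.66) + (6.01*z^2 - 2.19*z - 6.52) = 3.0*z^4 - 2.78*z^3 + 3.7*z^2 + 1.87*z + 0.140000000000001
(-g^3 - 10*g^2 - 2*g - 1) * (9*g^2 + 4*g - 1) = -9*g^5 - 94*g^4 - 57*g^3 - 7*g^2 - 2*g + 1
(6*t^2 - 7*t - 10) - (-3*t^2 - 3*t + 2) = 9*t^2 - 4*t - 12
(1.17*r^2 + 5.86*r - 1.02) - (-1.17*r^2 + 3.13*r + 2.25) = 2.34*r^2 + 2.73*r - 3.27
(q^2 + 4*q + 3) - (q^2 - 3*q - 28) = 7*q + 31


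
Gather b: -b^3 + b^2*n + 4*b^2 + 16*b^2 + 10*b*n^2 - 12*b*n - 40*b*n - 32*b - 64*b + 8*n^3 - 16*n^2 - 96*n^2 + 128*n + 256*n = -b^3 + b^2*(n + 20) + b*(10*n^2 - 52*n - 96) + 8*n^3 - 112*n^2 + 384*n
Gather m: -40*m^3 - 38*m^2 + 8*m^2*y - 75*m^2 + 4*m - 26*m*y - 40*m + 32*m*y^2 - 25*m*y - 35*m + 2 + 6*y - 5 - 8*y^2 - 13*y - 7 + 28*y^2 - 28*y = -40*m^3 + m^2*(8*y - 113) + m*(32*y^2 - 51*y - 71) + 20*y^2 - 35*y - 10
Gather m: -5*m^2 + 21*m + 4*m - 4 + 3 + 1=-5*m^2 + 25*m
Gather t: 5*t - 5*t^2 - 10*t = -5*t^2 - 5*t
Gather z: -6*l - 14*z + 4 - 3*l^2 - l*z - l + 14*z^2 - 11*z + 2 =-3*l^2 - 7*l + 14*z^2 + z*(-l - 25) + 6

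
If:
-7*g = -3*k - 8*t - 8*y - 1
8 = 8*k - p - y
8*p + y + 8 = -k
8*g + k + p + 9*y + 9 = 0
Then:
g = -583*y/520 - 569/520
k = 7*y/65 + 56/65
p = -9*y/65 - 72/65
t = -8409*y/4160 - 5847/4160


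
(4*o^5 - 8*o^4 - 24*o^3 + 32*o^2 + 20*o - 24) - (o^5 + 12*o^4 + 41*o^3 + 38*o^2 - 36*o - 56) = 3*o^5 - 20*o^4 - 65*o^3 - 6*o^2 + 56*o + 32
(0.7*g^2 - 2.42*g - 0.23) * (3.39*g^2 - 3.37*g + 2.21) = 2.373*g^4 - 10.5628*g^3 + 8.9227*g^2 - 4.5731*g - 0.5083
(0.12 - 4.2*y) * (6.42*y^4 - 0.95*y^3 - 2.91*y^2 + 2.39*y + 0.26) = -26.964*y^5 + 4.7604*y^4 + 12.108*y^3 - 10.3872*y^2 - 0.8052*y + 0.0312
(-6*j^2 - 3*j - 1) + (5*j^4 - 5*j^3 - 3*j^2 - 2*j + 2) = 5*j^4 - 5*j^3 - 9*j^2 - 5*j + 1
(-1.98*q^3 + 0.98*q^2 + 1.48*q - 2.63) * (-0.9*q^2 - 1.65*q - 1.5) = 1.782*q^5 + 2.385*q^4 + 0.0209999999999997*q^3 - 1.545*q^2 + 2.1195*q + 3.945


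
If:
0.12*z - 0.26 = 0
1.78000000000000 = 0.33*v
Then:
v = 5.39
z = 2.17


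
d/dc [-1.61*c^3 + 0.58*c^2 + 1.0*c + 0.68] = -4.83*c^2 + 1.16*c + 1.0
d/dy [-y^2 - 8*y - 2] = -2*y - 8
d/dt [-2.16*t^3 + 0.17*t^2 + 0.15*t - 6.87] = -6.48*t^2 + 0.34*t + 0.15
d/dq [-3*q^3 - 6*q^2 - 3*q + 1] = -9*q^2 - 12*q - 3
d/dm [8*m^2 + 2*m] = 16*m + 2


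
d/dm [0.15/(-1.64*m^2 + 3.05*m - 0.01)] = (0.492*m - 0.4575)/(1.64*m^2 - 3.05*m + 0.01)^2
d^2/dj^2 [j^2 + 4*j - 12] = 2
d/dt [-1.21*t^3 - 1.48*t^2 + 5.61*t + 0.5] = -3.63*t^2 - 2.96*t + 5.61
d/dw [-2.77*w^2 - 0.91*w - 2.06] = -5.54*w - 0.91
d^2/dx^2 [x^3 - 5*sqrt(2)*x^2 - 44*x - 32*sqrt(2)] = 6*x - 10*sqrt(2)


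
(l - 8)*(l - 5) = l^2 - 13*l + 40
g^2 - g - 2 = (g - 2)*(g + 1)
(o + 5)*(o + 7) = o^2 + 12*o + 35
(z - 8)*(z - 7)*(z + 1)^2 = z^4 - 13*z^3 + 27*z^2 + 97*z + 56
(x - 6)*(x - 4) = x^2 - 10*x + 24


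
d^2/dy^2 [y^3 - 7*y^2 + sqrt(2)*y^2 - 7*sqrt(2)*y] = 6*y - 14 + 2*sqrt(2)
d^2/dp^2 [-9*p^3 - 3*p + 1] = -54*p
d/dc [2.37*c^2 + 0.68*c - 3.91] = 4.74*c + 0.68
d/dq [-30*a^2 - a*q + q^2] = -a + 2*q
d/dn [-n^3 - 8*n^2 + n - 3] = -3*n^2 - 16*n + 1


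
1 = 1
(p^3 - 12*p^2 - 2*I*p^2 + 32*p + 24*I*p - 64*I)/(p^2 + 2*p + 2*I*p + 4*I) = (p^3 + p^2*(-12 - 2*I) + p*(32 + 24*I) - 64*I)/(p^2 + p*(2 + 2*I) + 4*I)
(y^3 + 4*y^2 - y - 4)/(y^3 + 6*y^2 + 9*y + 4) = (y - 1)/(y + 1)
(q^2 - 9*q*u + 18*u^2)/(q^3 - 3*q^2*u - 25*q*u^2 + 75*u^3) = (q - 6*u)/(q^2 - 25*u^2)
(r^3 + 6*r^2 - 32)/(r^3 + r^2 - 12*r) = (r^2 + 2*r - 8)/(r*(r - 3))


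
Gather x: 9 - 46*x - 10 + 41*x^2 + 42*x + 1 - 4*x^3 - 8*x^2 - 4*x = -4*x^3 + 33*x^2 - 8*x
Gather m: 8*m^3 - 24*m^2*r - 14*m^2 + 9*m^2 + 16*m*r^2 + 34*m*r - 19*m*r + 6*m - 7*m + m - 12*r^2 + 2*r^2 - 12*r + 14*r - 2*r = 8*m^3 + m^2*(-24*r - 5) + m*(16*r^2 + 15*r) - 10*r^2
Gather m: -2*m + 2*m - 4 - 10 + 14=0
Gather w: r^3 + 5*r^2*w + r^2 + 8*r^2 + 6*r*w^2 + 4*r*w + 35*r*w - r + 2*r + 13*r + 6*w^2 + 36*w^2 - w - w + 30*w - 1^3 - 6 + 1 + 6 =r^3 + 9*r^2 + 14*r + w^2*(6*r + 42) + w*(5*r^2 + 39*r + 28)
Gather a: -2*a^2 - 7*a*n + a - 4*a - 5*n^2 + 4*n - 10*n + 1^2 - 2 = -2*a^2 + a*(-7*n - 3) - 5*n^2 - 6*n - 1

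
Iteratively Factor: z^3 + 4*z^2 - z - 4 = (z + 4)*(z^2 - 1) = (z - 1)*(z + 4)*(z + 1)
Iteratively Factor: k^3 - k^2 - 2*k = (k)*(k^2 - k - 2) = k*(k - 2)*(k + 1)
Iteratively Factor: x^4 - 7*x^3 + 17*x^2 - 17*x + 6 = (x - 2)*(x^3 - 5*x^2 + 7*x - 3) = (x - 3)*(x - 2)*(x^2 - 2*x + 1) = (x - 3)*(x - 2)*(x - 1)*(x - 1)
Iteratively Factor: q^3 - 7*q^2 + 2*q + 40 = (q - 5)*(q^2 - 2*q - 8) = (q - 5)*(q - 4)*(q + 2)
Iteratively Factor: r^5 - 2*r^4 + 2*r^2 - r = (r - 1)*(r^4 - r^3 - r^2 + r) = (r - 1)^2*(r^3 - r) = (r - 1)^2*(r + 1)*(r^2 - r) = (r - 1)^3*(r + 1)*(r)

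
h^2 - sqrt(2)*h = h*(h - sqrt(2))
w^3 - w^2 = w^2*(w - 1)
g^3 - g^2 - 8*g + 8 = (g - 1)*(g - 2*sqrt(2))*(g + 2*sqrt(2))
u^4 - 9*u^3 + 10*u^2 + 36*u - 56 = (u - 7)*(u - 2)^2*(u + 2)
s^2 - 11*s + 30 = (s - 6)*(s - 5)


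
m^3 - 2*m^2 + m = m*(m - 1)^2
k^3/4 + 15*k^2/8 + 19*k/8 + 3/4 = (k/4 + 1/4)*(k + 1/2)*(k + 6)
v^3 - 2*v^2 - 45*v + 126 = (v - 6)*(v - 3)*(v + 7)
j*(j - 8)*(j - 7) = j^3 - 15*j^2 + 56*j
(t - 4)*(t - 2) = t^2 - 6*t + 8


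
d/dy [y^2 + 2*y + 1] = 2*y + 2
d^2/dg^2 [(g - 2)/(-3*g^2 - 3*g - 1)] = 6*(-3*(g - 2)*(2*g + 1)^2 + (3*g - 1)*(3*g^2 + 3*g + 1))/(3*g^2 + 3*g + 1)^3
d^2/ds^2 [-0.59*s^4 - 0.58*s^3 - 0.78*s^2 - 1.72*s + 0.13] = -7.08*s^2 - 3.48*s - 1.56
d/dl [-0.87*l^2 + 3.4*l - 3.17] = 3.4 - 1.74*l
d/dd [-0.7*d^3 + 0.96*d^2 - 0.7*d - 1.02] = -2.1*d^2 + 1.92*d - 0.7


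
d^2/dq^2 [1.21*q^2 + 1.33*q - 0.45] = 2.42000000000000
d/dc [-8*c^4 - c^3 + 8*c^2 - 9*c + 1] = -32*c^3 - 3*c^2 + 16*c - 9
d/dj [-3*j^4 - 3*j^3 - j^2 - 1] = j*(-12*j^2 - 9*j - 2)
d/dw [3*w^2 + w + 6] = 6*w + 1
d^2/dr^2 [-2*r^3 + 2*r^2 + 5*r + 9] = 4 - 12*r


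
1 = 1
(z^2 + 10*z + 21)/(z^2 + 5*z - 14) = (z + 3)/(z - 2)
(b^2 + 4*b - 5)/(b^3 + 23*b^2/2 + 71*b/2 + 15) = 2*(b - 1)/(2*b^2 + 13*b + 6)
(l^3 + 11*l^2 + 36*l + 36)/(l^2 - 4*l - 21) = (l^2 + 8*l + 12)/(l - 7)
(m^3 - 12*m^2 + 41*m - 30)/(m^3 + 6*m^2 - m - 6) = (m^2 - 11*m + 30)/(m^2 + 7*m + 6)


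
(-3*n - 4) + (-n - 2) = -4*n - 6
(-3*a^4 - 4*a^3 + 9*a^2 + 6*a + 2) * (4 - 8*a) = 24*a^5 + 20*a^4 - 88*a^3 - 12*a^2 + 8*a + 8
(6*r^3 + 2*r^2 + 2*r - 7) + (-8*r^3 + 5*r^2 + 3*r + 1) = -2*r^3 + 7*r^2 + 5*r - 6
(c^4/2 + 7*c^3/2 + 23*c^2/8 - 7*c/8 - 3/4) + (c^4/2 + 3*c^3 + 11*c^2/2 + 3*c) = c^4 + 13*c^3/2 + 67*c^2/8 + 17*c/8 - 3/4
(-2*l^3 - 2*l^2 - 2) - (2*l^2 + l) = -2*l^3 - 4*l^2 - l - 2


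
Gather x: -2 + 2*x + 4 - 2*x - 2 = 0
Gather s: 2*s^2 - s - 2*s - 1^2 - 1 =2*s^2 - 3*s - 2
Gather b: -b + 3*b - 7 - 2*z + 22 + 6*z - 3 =2*b + 4*z + 12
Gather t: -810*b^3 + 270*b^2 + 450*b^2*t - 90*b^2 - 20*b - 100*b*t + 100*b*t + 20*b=-810*b^3 + 450*b^2*t + 180*b^2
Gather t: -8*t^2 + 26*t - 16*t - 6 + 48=-8*t^2 + 10*t + 42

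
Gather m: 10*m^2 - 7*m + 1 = 10*m^2 - 7*m + 1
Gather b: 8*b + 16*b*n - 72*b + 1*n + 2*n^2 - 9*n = b*(16*n - 64) + 2*n^2 - 8*n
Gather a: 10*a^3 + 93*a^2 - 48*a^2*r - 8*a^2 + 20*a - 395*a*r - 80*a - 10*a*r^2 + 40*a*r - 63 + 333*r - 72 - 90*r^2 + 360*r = 10*a^3 + a^2*(85 - 48*r) + a*(-10*r^2 - 355*r - 60) - 90*r^2 + 693*r - 135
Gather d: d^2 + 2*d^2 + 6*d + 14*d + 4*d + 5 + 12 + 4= 3*d^2 + 24*d + 21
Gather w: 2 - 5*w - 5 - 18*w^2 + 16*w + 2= -18*w^2 + 11*w - 1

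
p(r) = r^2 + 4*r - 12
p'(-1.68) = 0.64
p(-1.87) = -15.98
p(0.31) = -10.66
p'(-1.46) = 1.08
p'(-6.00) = -8.00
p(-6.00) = 0.00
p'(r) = 2*r + 4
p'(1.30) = 6.60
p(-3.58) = -13.50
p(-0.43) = -13.54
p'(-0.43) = 3.14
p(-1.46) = -15.71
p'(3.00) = 10.00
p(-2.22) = -15.95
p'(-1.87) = 0.26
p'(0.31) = 4.62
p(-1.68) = -15.90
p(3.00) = 9.00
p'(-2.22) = -0.44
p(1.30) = -5.11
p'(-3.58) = -3.16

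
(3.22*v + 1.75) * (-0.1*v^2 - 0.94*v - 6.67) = -0.322*v^3 - 3.2018*v^2 - 23.1224*v - 11.6725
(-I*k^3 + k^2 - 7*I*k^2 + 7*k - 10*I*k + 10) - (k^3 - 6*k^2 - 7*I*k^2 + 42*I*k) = -k^3 - I*k^3 + 7*k^2 + 7*k - 52*I*k + 10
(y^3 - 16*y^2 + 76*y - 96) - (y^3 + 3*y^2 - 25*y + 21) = -19*y^2 + 101*y - 117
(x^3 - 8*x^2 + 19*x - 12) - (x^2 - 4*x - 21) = x^3 - 9*x^2 + 23*x + 9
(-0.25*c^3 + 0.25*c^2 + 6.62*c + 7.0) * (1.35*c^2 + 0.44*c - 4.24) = -0.3375*c^5 + 0.2275*c^4 + 10.107*c^3 + 11.3028*c^2 - 24.9888*c - 29.68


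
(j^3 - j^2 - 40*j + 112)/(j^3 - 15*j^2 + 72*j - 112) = (j + 7)/(j - 7)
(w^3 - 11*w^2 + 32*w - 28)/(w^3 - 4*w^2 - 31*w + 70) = (w - 2)/(w + 5)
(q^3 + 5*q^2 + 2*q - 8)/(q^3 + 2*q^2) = 1 + 3/q - 4/q^2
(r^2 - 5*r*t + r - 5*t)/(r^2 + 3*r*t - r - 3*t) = (r^2 - 5*r*t + r - 5*t)/(r^2 + 3*r*t - r - 3*t)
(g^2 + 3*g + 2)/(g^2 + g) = (g + 2)/g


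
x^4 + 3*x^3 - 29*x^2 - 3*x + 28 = (x - 4)*(x - 1)*(x + 1)*(x + 7)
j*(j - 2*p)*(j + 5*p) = j^3 + 3*j^2*p - 10*j*p^2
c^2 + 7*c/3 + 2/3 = (c + 1/3)*(c + 2)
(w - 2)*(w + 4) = w^2 + 2*w - 8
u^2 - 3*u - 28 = (u - 7)*(u + 4)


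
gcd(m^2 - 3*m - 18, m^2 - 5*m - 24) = m + 3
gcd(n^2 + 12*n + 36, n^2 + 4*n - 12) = n + 6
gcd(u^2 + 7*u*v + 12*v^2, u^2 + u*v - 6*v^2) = u + 3*v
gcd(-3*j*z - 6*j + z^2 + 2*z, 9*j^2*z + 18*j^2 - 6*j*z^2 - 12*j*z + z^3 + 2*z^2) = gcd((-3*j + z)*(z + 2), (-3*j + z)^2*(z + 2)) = -3*j*z - 6*j + z^2 + 2*z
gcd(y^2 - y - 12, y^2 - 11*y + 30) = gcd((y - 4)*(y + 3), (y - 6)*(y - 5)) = 1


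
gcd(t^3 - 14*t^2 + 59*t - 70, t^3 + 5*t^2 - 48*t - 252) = t - 7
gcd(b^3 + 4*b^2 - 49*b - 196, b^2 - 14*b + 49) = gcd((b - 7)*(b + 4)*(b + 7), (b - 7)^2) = b - 7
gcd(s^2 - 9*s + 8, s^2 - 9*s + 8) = s^2 - 9*s + 8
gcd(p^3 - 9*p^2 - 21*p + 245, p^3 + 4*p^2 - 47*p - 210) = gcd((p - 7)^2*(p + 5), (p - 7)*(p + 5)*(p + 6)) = p^2 - 2*p - 35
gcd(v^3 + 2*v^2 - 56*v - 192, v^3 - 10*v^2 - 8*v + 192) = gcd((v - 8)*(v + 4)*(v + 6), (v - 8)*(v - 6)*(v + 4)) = v^2 - 4*v - 32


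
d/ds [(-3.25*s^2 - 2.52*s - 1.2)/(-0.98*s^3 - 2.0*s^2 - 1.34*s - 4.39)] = (-3.185*s^4 - 4.9392*s^3 - 4.213*s^2 + 23.735*s + 9.4548)/(0.9604*s^6 + 3.92*s^5 + 6.6264*s^4 + 13.9644*s^3 + 19.3556*s^2 + 11.7652*s + 19.2721)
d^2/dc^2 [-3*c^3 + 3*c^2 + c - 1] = 6 - 18*c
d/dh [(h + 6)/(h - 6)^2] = (-h - 18)/(h - 6)^3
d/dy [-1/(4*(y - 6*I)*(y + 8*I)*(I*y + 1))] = (-3*I*y^2 + 2*y - 50*I)/(4*(y^6 + 2*I*y^5 + 99*y^4 + 4*I*y^3 + 2596*y^2 - 4800*I*y - 2304))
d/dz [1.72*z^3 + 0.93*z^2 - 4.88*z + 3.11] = 5.16*z^2 + 1.86*z - 4.88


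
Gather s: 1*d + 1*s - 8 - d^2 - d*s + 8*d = -d^2 + 9*d + s*(1 - d) - 8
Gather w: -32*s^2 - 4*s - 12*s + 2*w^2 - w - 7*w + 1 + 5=-32*s^2 - 16*s + 2*w^2 - 8*w + 6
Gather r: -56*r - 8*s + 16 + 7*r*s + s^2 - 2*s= r*(7*s - 56) + s^2 - 10*s + 16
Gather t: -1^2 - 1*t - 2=-t - 3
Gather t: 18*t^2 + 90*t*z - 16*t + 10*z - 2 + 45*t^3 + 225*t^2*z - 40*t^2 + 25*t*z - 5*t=45*t^3 + t^2*(225*z - 22) + t*(115*z - 21) + 10*z - 2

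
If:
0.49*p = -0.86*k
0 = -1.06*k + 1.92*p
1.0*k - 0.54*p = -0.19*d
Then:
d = 0.00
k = 0.00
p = 0.00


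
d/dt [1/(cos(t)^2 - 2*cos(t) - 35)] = 2*(cos(t) - 1)*sin(t)/(sin(t)^2 + 2*cos(t) + 34)^2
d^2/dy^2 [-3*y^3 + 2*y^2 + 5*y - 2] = 4 - 18*y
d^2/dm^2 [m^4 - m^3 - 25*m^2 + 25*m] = 12*m^2 - 6*m - 50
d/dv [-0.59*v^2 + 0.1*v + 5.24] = 0.1 - 1.18*v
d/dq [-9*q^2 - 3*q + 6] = -18*q - 3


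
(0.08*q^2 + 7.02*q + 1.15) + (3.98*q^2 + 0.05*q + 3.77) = 4.06*q^2 + 7.07*q + 4.92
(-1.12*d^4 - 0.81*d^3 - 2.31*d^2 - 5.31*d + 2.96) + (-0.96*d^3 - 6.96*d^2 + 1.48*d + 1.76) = -1.12*d^4 - 1.77*d^3 - 9.27*d^2 - 3.83*d + 4.72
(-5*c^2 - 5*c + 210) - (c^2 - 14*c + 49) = -6*c^2 + 9*c + 161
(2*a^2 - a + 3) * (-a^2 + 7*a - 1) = -2*a^4 + 15*a^3 - 12*a^2 + 22*a - 3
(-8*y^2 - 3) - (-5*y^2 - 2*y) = -3*y^2 + 2*y - 3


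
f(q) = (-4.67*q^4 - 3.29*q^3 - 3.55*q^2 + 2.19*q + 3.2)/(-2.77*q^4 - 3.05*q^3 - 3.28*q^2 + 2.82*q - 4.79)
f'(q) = (-18.68*q^3 - 9.87*q^2 - 7.1*q + 2.19)/(-2.77*q^4 - 3.05*q^3 - 3.28*q^2 + 2.82*q - 4.79) + (11.08*q^3 + 9.15*q^2 + 6.56*q - 2.82)*(-4.67*q^4 - 3.29*q^3 - 3.55*q^2 + 2.19*q + 3.2)/(-2.77*q^4 - 3.05*q^3 - 3.28*q^2 + 2.82*q - 4.79)^2 = (5.13020000000002*q^6 + 10.9682*q^5 - 21.3456*q^4 + 119.7366*q^3 + 73.7295*q^2 + 55.001*q - 19.5141)/(7.6729*q^8 + 16.897*q^7 + 27.4737*q^6 + 4.3852*q^5 + 20.093*q^4 + 10.7198*q^3 + 39.3748*q^2 - 27.0156*q + 22.9441)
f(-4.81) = 1.80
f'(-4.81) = 0.01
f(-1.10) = 0.50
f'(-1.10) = -1.35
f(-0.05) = -0.62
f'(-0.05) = -0.91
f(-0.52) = -0.18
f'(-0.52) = -0.98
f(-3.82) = 1.80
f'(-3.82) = -0.01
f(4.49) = 1.54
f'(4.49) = 0.03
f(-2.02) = 1.48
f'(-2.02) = -0.59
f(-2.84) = 1.74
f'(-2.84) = -0.14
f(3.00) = 1.47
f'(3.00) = 0.08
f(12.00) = 1.63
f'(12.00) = 0.00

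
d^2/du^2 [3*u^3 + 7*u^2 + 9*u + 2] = 18*u + 14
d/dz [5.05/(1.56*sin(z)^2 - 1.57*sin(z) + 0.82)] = (7.9285 - 15.756*sin(z))*cos(z)/(1.56*sin(z)^2 - 1.57*sin(z) + 0.82)^2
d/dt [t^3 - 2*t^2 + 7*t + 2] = 3*t^2 - 4*t + 7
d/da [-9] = 0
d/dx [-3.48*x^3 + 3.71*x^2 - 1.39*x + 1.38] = -10.44*x^2 + 7.42*x - 1.39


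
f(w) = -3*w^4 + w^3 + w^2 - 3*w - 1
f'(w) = -12*w^3 + 3*w^2 + 2*w - 3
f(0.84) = -3.72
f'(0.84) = -6.32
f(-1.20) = -3.91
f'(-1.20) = 19.66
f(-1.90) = -37.65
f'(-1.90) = 86.34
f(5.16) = -1979.23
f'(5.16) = -1561.46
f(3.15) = -264.64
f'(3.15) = -342.00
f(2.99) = -214.08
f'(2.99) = -290.97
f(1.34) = -10.49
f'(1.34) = -23.81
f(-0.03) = -0.91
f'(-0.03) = -3.06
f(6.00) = -3655.00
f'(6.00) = -2475.00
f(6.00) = -3655.00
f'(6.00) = -2475.00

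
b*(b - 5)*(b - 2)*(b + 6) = b^4 - b^3 - 32*b^2 + 60*b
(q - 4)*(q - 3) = q^2 - 7*q + 12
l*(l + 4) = l^2 + 4*l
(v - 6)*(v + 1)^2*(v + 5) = v^4 + v^3 - 31*v^2 - 61*v - 30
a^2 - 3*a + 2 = (a - 2)*(a - 1)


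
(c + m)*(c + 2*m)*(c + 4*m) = c^3 + 7*c^2*m + 14*c*m^2 + 8*m^3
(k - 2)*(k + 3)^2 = k^3 + 4*k^2 - 3*k - 18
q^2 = q^2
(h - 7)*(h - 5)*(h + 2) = h^3 - 10*h^2 + 11*h + 70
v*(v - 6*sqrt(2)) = v^2 - 6*sqrt(2)*v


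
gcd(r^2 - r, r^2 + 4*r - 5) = r - 1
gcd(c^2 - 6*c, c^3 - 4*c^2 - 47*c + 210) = c - 6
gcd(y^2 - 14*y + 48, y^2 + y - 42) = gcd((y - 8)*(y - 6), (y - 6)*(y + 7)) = y - 6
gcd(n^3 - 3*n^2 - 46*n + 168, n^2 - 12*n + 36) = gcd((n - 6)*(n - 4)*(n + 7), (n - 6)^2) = n - 6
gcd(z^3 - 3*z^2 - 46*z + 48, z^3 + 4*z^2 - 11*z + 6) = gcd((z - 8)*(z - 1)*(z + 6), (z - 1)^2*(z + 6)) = z^2 + 5*z - 6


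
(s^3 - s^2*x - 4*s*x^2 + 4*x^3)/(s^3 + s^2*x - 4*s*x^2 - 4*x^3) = (s - x)/(s + x)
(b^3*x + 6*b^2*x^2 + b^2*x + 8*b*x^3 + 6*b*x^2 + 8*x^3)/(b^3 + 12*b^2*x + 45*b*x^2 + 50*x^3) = x*(b^2 + 4*b*x + b + 4*x)/(b^2 + 10*b*x + 25*x^2)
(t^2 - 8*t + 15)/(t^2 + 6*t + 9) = (t^2 - 8*t + 15)/(t^2 + 6*t + 9)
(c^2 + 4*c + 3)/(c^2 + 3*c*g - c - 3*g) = (c^2 + 4*c + 3)/(c^2 + 3*c*g - c - 3*g)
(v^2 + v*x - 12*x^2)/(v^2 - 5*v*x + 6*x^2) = (-v - 4*x)/(-v + 2*x)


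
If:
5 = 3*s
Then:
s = 5/3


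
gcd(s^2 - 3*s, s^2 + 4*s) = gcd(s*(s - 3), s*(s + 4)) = s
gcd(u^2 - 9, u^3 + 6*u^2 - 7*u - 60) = u - 3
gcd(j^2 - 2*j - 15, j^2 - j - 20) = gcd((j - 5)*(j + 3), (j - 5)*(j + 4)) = j - 5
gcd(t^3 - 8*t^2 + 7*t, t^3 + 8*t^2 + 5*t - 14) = t - 1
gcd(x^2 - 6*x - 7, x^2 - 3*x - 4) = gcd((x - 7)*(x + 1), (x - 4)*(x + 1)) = x + 1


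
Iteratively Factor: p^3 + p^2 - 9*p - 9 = (p + 1)*(p^2 - 9) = (p + 1)*(p + 3)*(p - 3)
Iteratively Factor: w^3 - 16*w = (w)*(w^2 - 16) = w*(w - 4)*(w + 4)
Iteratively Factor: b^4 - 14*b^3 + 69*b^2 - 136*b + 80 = (b - 4)*(b^3 - 10*b^2 + 29*b - 20) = (b - 4)*(b - 1)*(b^2 - 9*b + 20) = (b - 5)*(b - 4)*(b - 1)*(b - 4)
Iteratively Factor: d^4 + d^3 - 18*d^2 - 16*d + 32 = (d - 1)*(d^3 + 2*d^2 - 16*d - 32) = (d - 1)*(d + 2)*(d^2 - 16) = (d - 1)*(d + 2)*(d + 4)*(d - 4)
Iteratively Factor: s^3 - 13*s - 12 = (s + 3)*(s^2 - 3*s - 4) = (s - 4)*(s + 3)*(s + 1)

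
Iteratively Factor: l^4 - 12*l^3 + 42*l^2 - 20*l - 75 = (l - 5)*(l^3 - 7*l^2 + 7*l + 15) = (l - 5)^2*(l^2 - 2*l - 3) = (l - 5)^2*(l + 1)*(l - 3)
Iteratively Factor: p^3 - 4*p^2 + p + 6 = (p + 1)*(p^2 - 5*p + 6) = (p - 2)*(p + 1)*(p - 3)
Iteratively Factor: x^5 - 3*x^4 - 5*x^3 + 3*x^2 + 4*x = (x)*(x^4 - 3*x^3 - 5*x^2 + 3*x + 4) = x*(x - 1)*(x^3 - 2*x^2 - 7*x - 4) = x*(x - 1)*(x + 1)*(x^2 - 3*x - 4) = x*(x - 4)*(x - 1)*(x + 1)*(x + 1)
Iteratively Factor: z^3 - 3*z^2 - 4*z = (z - 4)*(z^2 + z) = z*(z - 4)*(z + 1)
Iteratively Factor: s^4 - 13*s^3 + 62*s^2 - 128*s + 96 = (s - 2)*(s^3 - 11*s^2 + 40*s - 48) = (s - 4)*(s - 2)*(s^2 - 7*s + 12) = (s - 4)^2*(s - 2)*(s - 3)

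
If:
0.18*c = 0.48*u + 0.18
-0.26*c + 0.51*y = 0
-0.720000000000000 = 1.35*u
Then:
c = -0.42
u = -0.53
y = -0.22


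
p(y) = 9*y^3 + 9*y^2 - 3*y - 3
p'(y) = 27*y^2 + 18*y - 3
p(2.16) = 123.21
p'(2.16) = 161.85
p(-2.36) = -64.09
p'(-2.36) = 104.90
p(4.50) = 985.88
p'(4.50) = 624.75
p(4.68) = 1102.61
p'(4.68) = 672.60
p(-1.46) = -7.44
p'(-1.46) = 28.27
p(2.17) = 124.83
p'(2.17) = 163.20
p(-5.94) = -1553.89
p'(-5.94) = 842.74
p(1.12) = 17.57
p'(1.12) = 51.03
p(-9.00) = -5808.00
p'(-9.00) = 2022.00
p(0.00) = -3.00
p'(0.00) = -3.00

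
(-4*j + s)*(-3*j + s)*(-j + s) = -12*j^3 + 19*j^2*s - 8*j*s^2 + s^3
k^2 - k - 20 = (k - 5)*(k + 4)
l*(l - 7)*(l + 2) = l^3 - 5*l^2 - 14*l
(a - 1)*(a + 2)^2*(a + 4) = a^4 + 7*a^3 + 12*a^2 - 4*a - 16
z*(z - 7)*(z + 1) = z^3 - 6*z^2 - 7*z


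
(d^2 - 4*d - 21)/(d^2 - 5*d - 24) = (d - 7)/(d - 8)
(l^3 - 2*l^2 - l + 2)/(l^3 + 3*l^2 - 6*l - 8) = (l - 1)/(l + 4)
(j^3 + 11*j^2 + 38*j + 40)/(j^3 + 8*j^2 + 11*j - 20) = (j + 2)/(j - 1)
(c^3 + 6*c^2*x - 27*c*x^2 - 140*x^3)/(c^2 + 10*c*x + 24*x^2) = (c^2 + 2*c*x - 35*x^2)/(c + 6*x)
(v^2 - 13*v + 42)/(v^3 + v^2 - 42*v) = (v - 7)/(v*(v + 7))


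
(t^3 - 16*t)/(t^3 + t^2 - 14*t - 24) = t*(t + 4)/(t^2 + 5*t + 6)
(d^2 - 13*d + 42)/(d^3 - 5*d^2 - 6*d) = (d - 7)/(d*(d + 1))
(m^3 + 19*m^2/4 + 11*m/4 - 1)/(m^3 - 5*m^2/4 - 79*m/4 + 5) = (m + 1)/(m - 5)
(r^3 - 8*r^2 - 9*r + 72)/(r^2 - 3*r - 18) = (r^2 - 11*r + 24)/(r - 6)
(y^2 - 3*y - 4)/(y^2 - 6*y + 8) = (y + 1)/(y - 2)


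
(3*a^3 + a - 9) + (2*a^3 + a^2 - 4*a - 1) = 5*a^3 + a^2 - 3*a - 10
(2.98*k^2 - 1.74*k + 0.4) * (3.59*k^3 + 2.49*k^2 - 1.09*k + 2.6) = 10.6982*k^5 + 1.1736*k^4 - 6.1448*k^3 + 10.6406*k^2 - 4.96*k + 1.04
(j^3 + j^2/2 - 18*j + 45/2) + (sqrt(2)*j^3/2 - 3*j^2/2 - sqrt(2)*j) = sqrt(2)*j^3/2 + j^3 - j^2 - 18*j - sqrt(2)*j + 45/2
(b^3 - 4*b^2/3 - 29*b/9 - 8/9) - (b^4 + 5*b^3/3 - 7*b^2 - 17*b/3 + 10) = -b^4 - 2*b^3/3 + 17*b^2/3 + 22*b/9 - 98/9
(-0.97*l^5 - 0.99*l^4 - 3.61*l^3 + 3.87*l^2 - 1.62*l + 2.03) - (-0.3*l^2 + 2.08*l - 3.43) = -0.97*l^5 - 0.99*l^4 - 3.61*l^3 + 4.17*l^2 - 3.7*l + 5.46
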